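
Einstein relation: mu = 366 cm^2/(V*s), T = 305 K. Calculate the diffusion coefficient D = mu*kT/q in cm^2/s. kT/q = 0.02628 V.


Step 1: D = mu * (kT/q)
Step 2: D = 366 * 0.02628
Step 3: D = 9.62 cm^2/s

9.62


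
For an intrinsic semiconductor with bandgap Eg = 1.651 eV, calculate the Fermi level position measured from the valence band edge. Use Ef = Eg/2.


Step 1: For an intrinsic semiconductor, the Fermi level sits at midgap.
Step 2: Ef = Eg / 2 = 1.651 / 2 = 0.8255 eV

0.8255


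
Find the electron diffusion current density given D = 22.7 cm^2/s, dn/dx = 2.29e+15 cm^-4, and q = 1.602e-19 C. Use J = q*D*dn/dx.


Step 1: J = q * D * (dn/dx)
Step 2: J = 1.602e-19 * 22.7 * 2.29e+15
Step 3: J = 8.33e-03 A/cm^2

8.33e-03


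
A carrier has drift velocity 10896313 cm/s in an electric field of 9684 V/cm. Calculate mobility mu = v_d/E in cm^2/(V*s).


Step 1: mu = v_d / E
Step 2: mu = 10896313 / 9684
Step 3: mu = 1125.19 cm^2/(V*s)

1125.19


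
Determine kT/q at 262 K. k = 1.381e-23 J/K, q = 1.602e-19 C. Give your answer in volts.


Step 1: kT = 1.381e-23 * 262 = 3.61822e-21 J
Step 2: Vt = kT/q = 3.61822e-21 / 1.602e-19
Step 3: Vt = 0.02259 V

0.02259


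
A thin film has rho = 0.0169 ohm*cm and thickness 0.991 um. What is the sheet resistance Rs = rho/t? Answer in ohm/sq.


Step 1: Convert thickness to cm: t = 0.991 um = 9.9100e-05 cm
Step 2: Rs = rho / t = 0.0169 / 9.9100e-05
Step 3: Rs = 170.5 ohm/sq

170.5


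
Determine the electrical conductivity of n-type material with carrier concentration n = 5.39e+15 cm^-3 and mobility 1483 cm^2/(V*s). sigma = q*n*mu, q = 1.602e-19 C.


Step 1: sigma = q * n * mu
Step 2: sigma = 1.602e-19 * 5.39e+15 * 1483
Step 3: sigma = 1.281e+00 S/cm

1.281e+00


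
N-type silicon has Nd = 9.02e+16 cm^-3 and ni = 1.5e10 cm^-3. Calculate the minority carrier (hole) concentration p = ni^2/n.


Step 1: Since Nd >> ni, n ≈ Nd = 9.02e+16 cm^-3
Step 2: p = ni^2 / n = (1.5e10)^2 / 9.02e+16
Step 3: p = 2.25e20 / 9.02e+16 = 2.49e+03 cm^-3

2.49e+03


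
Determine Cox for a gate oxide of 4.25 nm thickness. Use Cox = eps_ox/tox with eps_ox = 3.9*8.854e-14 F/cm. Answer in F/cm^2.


Step 1: eps_ox = 3.9 * 8.854e-14 = 3.45306e-13 F/cm
Step 2: tox in cm = 4.25 nm * 1e-7 = 4.2500e-07 cm
Step 3: Cox = 3.45306e-13 / 4.2500e-07 = 8.12e-07 F/cm^2

8.12e-07


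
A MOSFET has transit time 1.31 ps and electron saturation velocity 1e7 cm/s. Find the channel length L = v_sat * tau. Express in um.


Step 1: tau in seconds = 1.31 ps * 1e-12 = 1.3100e-12 s
Step 2: L = v_sat * tau = 1e7 * 1.3100e-12 = 1.3100e-05 cm
Step 3: L in um = 1.3100e-05 * 1e4 = 0.131 um

0.131


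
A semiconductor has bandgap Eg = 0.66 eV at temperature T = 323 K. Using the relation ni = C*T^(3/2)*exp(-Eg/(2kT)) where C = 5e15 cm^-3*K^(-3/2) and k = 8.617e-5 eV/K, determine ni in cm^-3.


Step 1: Compute kT = 8.617e-5 * 323 = 0.02783291 eV
Step 2: Exponent = -Eg/(2kT) = -0.66/(2*0.02783291) = -11.85647
Step 3: T^(3/2) = 323^1.5 = 5805.02
Step 4: ni = 5e15 * 5805.02 * exp(-11.85647) = 2.06e+14 cm^-3

2.06e+14


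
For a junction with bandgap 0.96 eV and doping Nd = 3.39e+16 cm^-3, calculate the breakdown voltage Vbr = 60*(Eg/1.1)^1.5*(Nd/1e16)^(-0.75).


Step 1: Eg/1.1 = 0.96/1.1 = 0.872727
Step 2: (Eg/1.1)^1.5 = 0.872727^1.5 = 0.815300
Step 3: (Nd/1e16)^(-0.75) = (3.39)^(-0.75) = 0.400267
Step 4: Vbr = 60 * 0.815300 * 0.400267 = 19.6 V

19.6


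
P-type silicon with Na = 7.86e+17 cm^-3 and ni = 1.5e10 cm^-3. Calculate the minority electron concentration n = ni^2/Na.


Step 1: Majority hole concentration p ≈ Na = 7.86e+17 cm^-3
Step 2: n = ni^2 / Na = (1.5e10)^2 / 7.86e+17
Step 3: n = 2.86e+02 cm^-3

2.86e+02


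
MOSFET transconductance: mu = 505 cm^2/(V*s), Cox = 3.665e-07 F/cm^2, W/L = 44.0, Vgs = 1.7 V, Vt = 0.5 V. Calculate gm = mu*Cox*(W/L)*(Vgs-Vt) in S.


Step 1: Vov = Vgs - Vt = 1.7 - 0.5 = 1.2 V
Step 2: gm = mu * Cox * (W/L) * Vov
Step 3: gm = 505 * 3.665e-07 * 44.0 * 1.2 = 9.77e-03 S

9.77e-03


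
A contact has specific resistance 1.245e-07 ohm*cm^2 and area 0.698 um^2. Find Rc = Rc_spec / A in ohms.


Step 1: Convert area to cm^2: 0.698 um^2 = 6.9800e-09 cm^2
Step 2: Rc = Rc_spec / A = 1.245e-07 / 6.9800e-09
Step 3: Rc = 1.78e+01 ohms

1.78e+01


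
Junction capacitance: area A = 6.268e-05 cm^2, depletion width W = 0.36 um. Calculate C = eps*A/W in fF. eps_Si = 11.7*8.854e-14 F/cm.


Step 1: eps_Si = 11.7 * 8.854e-14 = 1.035918e-12 F/cm
Step 2: W in cm = 0.36 * 1e-4 = 3.60e-05 cm
Step 3: C = 1.035918e-12 * 6.268e-05 / 3.60e-05 = 1.803648e-12 F
Step 4: C = 1803.65 fF

1803.65


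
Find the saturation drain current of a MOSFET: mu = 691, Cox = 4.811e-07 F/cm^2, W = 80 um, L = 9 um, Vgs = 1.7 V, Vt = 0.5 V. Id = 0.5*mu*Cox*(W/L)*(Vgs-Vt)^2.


Step 1: Overdrive voltage Vov = Vgs - Vt = 1.7 - 0.5 = 1.2 V
Step 2: W/L = 80/9 = 8.88889
Step 3: Id = 0.5 * 691 * 4.811e-07 * 8.88889 * 1.2^2
Step 4: Id = 2.13e-03 A

2.13e-03


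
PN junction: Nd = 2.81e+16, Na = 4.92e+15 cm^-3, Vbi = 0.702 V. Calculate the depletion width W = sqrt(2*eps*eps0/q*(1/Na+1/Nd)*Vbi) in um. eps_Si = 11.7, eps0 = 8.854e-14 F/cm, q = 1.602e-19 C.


Step 1: 1/Na + 1/Nd = 1/4.92e+15 + 1/2.81e+16 = 2.38839e-16
Step 2: 2*eps*eps0/q = 2*11.7*8.854e-14/1.602e-19 = 1.293281e+07
Step 3: W^2 = 1.293281e+07 * 2.38839e-16 * 0.702 = 2.16838e-09
Step 4: W = sqrt(2.16838e-09) = 4.657e-05 cm = 0.4657 um

0.4657


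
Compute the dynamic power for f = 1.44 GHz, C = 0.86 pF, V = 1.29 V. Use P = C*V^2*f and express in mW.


Step 1: V^2 = 1.29^2 = 1.6641 V^2
Step 2: P = C*V^2*f = 0.86e-12 F * 1.6641 * 1.44e9 Hz
Step 3: P = 2.06082144e-03 W
Step 4: P = 2.061 mW

2.061


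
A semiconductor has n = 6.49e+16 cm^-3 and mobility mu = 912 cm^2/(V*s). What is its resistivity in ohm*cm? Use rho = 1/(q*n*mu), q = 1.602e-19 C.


Step 1: sigma = q * n * mu = 1.602e-19 * 6.49e+16 * 912 = 9.48205e+00 S/cm
Step 2: rho = 1 / sigma = 1 / 9.48205e+00 = 0.1055 ohm*cm

0.1055


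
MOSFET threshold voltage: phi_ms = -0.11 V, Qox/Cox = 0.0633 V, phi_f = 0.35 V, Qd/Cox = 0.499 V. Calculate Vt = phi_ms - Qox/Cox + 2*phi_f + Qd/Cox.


Step 1: Vt = phi_ms - Qox/Cox + 2*phi_f + Qd/Cox
Step 2: Vt = -0.11 - 0.0633 + 2*0.35 + 0.499
Step 3: Vt = -0.11 - 0.0633 + 0.7 + 0.499
Step 4: Vt = 1.0257 V

1.0257


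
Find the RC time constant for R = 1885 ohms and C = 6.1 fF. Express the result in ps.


Step 1: tau = R * C
Step 2: tau = 1885 * 6.1 fF = 1885 * 6.1e-15 F
Step 3: tau = 1.14985e-11 s = 11.4985 ps

11.4985


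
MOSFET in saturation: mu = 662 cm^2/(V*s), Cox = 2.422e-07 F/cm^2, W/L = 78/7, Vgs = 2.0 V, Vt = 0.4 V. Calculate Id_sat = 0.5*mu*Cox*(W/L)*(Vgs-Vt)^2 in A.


Step 1: Overdrive voltage Vov = Vgs - Vt = 2.0 - 0.4 = 1.6 V
Step 2: W/L = 78/7 = 11.1429
Step 3: Id = 0.5 * 662 * 2.422e-07 * 11.1429 * 1.6^2
Step 4: Id = 2.29e-03 A

2.29e-03


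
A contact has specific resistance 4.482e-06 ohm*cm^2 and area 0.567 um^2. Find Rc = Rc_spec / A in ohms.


Step 1: Convert area to cm^2: 0.567 um^2 = 5.6700e-09 cm^2
Step 2: Rc = Rc_spec / A = 4.482e-06 / 5.6700e-09
Step 3: Rc = 7.90e+02 ohms

7.90e+02


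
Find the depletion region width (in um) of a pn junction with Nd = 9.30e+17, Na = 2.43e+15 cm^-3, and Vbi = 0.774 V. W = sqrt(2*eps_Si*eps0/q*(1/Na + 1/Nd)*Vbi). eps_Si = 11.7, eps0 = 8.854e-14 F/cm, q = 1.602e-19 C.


Step 1: 1/Na + 1/Nd = 1/2.43e+15 + 1/9.30e+17 = 4.12598e-16
Step 2: 2*eps*eps0/q = 2*11.7*8.854e-14/1.602e-19 = 1.293281e+07
Step 3: W^2 = 1.293281e+07 * 4.12598e-16 * 0.774 = 4.13010e-09
Step 4: W = sqrt(4.13010e-09) = 6.427e-05 cm = 0.6427 um

0.6427


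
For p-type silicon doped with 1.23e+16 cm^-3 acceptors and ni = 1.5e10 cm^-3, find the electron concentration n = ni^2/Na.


Step 1: Majority hole concentration p ≈ Na = 1.23e+16 cm^-3
Step 2: n = ni^2 / Na = (1.5e10)^2 / 1.23e+16
Step 3: n = 1.83e+04 cm^-3

1.83e+04


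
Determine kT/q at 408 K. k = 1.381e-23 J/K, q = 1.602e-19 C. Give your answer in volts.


Step 1: kT = 1.381e-23 * 408 = 5.63448e-21 J
Step 2: Vt = kT/q = 5.63448e-21 / 1.602e-19
Step 3: Vt = 0.03517 V

0.03517


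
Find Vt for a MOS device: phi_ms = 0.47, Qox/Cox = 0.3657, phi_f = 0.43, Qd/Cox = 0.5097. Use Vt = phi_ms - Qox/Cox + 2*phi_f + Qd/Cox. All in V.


Step 1: Vt = phi_ms - Qox/Cox + 2*phi_f + Qd/Cox
Step 2: Vt = 0.47 - 0.3657 + 2*0.43 + 0.5097
Step 3: Vt = 0.47 - 0.3657 + 0.86 + 0.5097
Step 4: Vt = 1.474 V

1.474


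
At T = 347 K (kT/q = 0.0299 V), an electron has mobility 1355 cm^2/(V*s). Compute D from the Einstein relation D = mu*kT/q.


Step 1: D = mu * (kT/q)
Step 2: D = 1355 * 0.0299
Step 3: D = 40.51 cm^2/s

40.51


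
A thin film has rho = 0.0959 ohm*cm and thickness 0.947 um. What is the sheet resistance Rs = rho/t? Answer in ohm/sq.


Step 1: Convert thickness to cm: t = 0.947 um = 9.4700e-05 cm
Step 2: Rs = rho / t = 0.0959 / 9.4700e-05
Step 3: Rs = 1012.7 ohm/sq

1012.7


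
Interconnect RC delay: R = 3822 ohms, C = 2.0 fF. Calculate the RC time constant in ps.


Step 1: tau = R * C
Step 2: tau = 3822 * 2.0 fF = 3822 * 2.0e-15 F
Step 3: tau = 7.644e-12 s = 7.644 ps

7.644


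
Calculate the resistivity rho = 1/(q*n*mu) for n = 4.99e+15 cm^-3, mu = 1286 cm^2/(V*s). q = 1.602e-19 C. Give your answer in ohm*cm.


Step 1: sigma = q * n * mu = 1.602e-19 * 4.99e+15 * 1286 = 1.02803e+00 S/cm
Step 2: rho = 1 / sigma = 1 / 1.02803e+00 = 0.9727 ohm*cm

0.9727


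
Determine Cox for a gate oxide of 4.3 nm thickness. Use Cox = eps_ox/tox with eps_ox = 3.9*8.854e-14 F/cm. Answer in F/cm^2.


Step 1: eps_ox = 3.9 * 8.854e-14 = 3.45306e-13 F/cm
Step 2: tox in cm = 4.3 nm * 1e-7 = 4.3000e-07 cm
Step 3: Cox = 3.45306e-13 / 4.3000e-07 = 8.03e-07 F/cm^2

8.03e-07


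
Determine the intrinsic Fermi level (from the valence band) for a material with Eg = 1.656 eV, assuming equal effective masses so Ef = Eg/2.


Step 1: For an intrinsic semiconductor, the Fermi level sits at midgap.
Step 2: Ef = Eg / 2 = 1.656 / 2 = 0.828 eV

0.828


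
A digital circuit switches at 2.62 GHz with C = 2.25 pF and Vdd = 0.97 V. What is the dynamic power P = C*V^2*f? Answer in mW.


Step 1: V^2 = 0.97^2 = 0.9409 V^2
Step 2: P = C*V^2*f = 2.25e-12 F * 0.9409 * 2.62e9 Hz
Step 3: P = 5.5466055e-03 W
Step 4: P = 5.547 mW

5.547


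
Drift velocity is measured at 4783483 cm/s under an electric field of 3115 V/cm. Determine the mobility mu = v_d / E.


Step 1: mu = v_d / E
Step 2: mu = 4783483 / 3115
Step 3: mu = 1535.63 cm^2/(V*s)

1535.63


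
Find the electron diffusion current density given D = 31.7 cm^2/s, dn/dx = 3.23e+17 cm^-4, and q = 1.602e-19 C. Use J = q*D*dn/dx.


Step 1: J = q * D * (dn/dx)
Step 2: J = 1.602e-19 * 31.7 * 3.23e+17
Step 3: J = 1.64e+00 A/cm^2

1.64e+00


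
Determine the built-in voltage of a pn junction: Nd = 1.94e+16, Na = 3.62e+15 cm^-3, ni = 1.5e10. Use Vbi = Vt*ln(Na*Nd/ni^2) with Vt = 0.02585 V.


Step 1: Compute Na*Nd/ni^2 = 3.62e+15 * 1.94e+16 / (1.5e10)^2 = 3.1212e+11
Step 2: ln(3.1212e+11) = 26.4667
Step 3: Vbi = 0.02585 * 26.4667 = 0.684 V

0.684


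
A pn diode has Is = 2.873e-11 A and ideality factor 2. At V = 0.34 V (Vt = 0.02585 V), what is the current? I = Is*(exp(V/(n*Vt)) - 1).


Step 1: V/(n*Vt) = 0.34/(2*0.02585) = 6.5764
Step 2: exp(6.5764) = 7.1795e+02
Step 3: I = 2.873e-11 * (7.1795e+02 - 1) = 2.06e-08 A

2.06e-08


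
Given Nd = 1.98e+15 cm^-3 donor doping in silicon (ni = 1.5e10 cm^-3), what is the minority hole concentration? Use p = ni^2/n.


Step 1: Since Nd >> ni, n ≈ Nd = 1.98e+15 cm^-3
Step 2: p = ni^2 / n = (1.5e10)^2 / 1.98e+15
Step 3: p = 2.25e20 / 1.98e+15 = 1.14e+05 cm^-3

1.14e+05


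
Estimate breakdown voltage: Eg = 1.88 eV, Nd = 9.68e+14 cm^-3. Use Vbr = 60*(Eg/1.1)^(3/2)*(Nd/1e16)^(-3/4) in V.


Step 1: Eg/1.1 = 1.88/1.1 = 1.709091
Step 2: (Eg/1.1)^1.5 = 1.709091^1.5 = 2.234332
Step 3: (Nd/1e16)^(-0.75) = (0.0968)^(-0.75) = 5.762268
Step 4: Vbr = 60 * 2.234332 * 5.762268 = 772.5 V

772.5


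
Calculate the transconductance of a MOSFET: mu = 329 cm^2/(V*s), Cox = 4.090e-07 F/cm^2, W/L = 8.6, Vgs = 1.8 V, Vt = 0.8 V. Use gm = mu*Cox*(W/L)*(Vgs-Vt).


Step 1: Vov = Vgs - Vt = 1.8 - 0.8 = 1.0 V
Step 2: gm = mu * Cox * (W/L) * Vov
Step 3: gm = 329 * 4.090e-07 * 8.6 * 1.0 = 1.16e-03 S

1.16e-03


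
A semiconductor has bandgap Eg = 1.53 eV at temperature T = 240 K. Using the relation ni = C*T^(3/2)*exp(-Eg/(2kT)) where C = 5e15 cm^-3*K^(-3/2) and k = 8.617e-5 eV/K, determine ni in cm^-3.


Step 1: Compute kT = 8.617e-5 * 240 = 0.0206808 eV
Step 2: Exponent = -Eg/(2kT) = -1.53/(2*0.0206808) = -36.99083
Step 3: T^(3/2) = 240^1.5 = 3718.06
Step 4: ni = 5e15 * 3718.06 * exp(-36.99083) = 1.60e+03 cm^-3

1.60e+03


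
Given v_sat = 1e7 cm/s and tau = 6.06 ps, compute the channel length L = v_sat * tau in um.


Step 1: tau in seconds = 6.06 ps * 1e-12 = 6.0600e-12 s
Step 2: L = v_sat * tau = 1e7 * 6.0600e-12 = 6.0600e-05 cm
Step 3: L in um = 6.0600e-05 * 1e4 = 0.606 um

0.606


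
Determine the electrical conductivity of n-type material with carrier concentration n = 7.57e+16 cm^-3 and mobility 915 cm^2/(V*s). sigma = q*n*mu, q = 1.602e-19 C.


Step 1: sigma = q * n * mu
Step 2: sigma = 1.602e-19 * 7.57e+16 * 915
Step 3: sigma = 1.110e+01 S/cm

1.110e+01


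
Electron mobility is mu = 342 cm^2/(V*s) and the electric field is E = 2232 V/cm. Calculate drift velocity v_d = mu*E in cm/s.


Step 1: v_d = mu * E
Step 2: v_d = 342 * 2232 = 763344
Step 3: v_d = 7.63e+05 cm/s

7.63e+05


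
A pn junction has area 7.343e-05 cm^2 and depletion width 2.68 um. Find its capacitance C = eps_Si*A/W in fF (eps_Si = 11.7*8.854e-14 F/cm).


Step 1: eps_Si = 11.7 * 8.854e-14 = 1.035918e-12 F/cm
Step 2: W in cm = 2.68 * 1e-4 = 2.68e-04 cm
Step 3: C = 1.035918e-12 * 7.343e-05 / 2.68e-04 = 2.838338e-13 F
Step 4: C = 283.83 fF

283.83


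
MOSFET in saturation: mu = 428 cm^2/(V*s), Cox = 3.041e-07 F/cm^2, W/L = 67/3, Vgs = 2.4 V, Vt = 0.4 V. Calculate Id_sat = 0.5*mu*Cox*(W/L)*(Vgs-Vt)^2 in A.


Step 1: Overdrive voltage Vov = Vgs - Vt = 2.4 - 0.4 = 2.0 V
Step 2: W/L = 67/3 = 22.3333
Step 3: Id = 0.5 * 428 * 3.041e-07 * 22.3333 * 2.0^2
Step 4: Id = 5.81e-03 A

5.81e-03


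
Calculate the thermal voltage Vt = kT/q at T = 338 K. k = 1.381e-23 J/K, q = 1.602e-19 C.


Step 1: kT = 1.381e-23 * 338 = 4.66778e-21 J
Step 2: Vt = kT/q = 4.66778e-21 / 1.602e-19
Step 3: Vt = 0.02914 V

0.02914


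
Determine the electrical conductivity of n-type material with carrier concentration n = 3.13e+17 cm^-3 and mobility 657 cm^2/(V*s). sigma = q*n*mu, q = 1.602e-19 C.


Step 1: sigma = q * n * mu
Step 2: sigma = 1.602e-19 * 3.13e+17 * 657
Step 3: sigma = 3.294e+01 S/cm

3.294e+01


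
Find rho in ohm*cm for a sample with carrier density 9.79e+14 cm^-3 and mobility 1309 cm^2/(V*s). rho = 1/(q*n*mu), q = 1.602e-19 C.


Step 1: sigma = q * n * mu = 1.602e-19 * 9.79e+14 * 1309 = 2.05298e-01 S/cm
Step 2: rho = 1 / sigma = 1 / 2.05298e-01 = 4.871 ohm*cm

4.871


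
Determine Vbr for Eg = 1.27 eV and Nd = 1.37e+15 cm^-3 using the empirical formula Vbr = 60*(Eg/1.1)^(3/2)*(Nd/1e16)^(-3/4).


Step 1: Eg/1.1 = 1.27/1.1 = 1.154545
Step 2: (Eg/1.1)^1.5 = 1.154545^1.5 = 1.240556
Step 3: (Nd/1e16)^(-0.75) = (0.137)^(-0.75) = 4.440783
Step 4: Vbr = 60 * 1.240556 * 4.440783 = 330.5 V

330.5


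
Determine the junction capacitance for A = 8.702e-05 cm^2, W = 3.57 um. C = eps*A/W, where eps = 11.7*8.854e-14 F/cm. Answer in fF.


Step 1: eps_Si = 11.7 * 8.854e-14 = 1.035918e-12 F/cm
Step 2: W in cm = 3.57 * 1e-4 = 3.57e-04 cm
Step 3: C = 1.035918e-12 * 8.702e-05 / 3.57e-04 = 2.525086e-13 F
Step 4: C = 252.51 fF

252.51


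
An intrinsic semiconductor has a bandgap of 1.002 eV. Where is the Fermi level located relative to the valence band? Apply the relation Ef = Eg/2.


Step 1: For an intrinsic semiconductor, the Fermi level sits at midgap.
Step 2: Ef = Eg / 2 = 1.002 / 2 = 0.501 eV

0.501


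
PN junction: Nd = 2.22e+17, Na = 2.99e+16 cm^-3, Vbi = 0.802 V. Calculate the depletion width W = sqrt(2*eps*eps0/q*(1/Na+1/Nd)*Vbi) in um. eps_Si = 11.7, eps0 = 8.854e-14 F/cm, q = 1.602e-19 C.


Step 1: 1/Na + 1/Nd = 1/2.99e+16 + 1/2.22e+17 = 3.79493e-17
Step 2: 2*eps*eps0/q = 2*11.7*8.854e-14/1.602e-19 = 1.293281e+07
Step 3: W^2 = 1.293281e+07 * 3.79493e-17 * 0.802 = 3.93614e-10
Step 4: W = sqrt(3.93614e-10) = 1.984e-05 cm = 0.1984 um

0.1984


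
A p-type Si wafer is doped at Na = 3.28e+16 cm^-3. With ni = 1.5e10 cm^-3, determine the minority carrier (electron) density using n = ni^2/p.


Step 1: Majority hole concentration p ≈ Na = 3.28e+16 cm^-3
Step 2: n = ni^2 / Na = (1.5e10)^2 / 3.28e+16
Step 3: n = 6.86e+03 cm^-3

6.86e+03


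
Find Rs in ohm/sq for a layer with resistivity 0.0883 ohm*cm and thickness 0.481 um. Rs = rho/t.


Step 1: Convert thickness to cm: t = 0.481 um = 4.8100e-05 cm
Step 2: Rs = rho / t = 0.0883 / 4.8100e-05
Step 3: Rs = 1835.8 ohm/sq

1835.8


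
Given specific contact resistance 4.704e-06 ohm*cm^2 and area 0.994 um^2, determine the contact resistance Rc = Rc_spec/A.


Step 1: Convert area to cm^2: 0.994 um^2 = 9.9400e-09 cm^2
Step 2: Rc = Rc_spec / A = 4.704e-06 / 9.9400e-09
Step 3: Rc = 4.73e+02 ohms

4.73e+02


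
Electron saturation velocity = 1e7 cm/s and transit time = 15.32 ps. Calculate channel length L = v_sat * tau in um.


Step 1: tau in seconds = 15.32 ps * 1e-12 = 1.5320e-11 s
Step 2: L = v_sat * tau = 1e7 * 1.5320e-11 = 1.5320e-04 cm
Step 3: L in um = 1.5320e-04 * 1e4 = 1.532 um

1.532


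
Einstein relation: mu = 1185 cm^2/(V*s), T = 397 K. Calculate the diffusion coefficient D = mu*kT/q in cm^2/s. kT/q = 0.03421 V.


Step 1: D = mu * (kT/q)
Step 2: D = 1185 * 0.03421
Step 3: D = 40.54 cm^2/s

40.54


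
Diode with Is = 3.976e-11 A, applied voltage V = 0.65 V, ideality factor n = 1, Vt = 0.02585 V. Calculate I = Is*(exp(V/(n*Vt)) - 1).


Step 1: V/(n*Vt) = 0.65/(1*0.02585) = 25.1451
Step 2: exp(25.1451) = 8.3249e+10
Step 3: I = 3.976e-11 * (8.3249e+10 - 1) = 3.31e+00 A

3.31e+00


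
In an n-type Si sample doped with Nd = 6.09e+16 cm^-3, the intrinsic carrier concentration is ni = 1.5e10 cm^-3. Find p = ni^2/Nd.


Step 1: Since Nd >> ni, n ≈ Nd = 6.09e+16 cm^-3
Step 2: p = ni^2 / n = (1.5e10)^2 / 6.09e+16
Step 3: p = 2.25e20 / 6.09e+16 = 3.69e+03 cm^-3

3.69e+03


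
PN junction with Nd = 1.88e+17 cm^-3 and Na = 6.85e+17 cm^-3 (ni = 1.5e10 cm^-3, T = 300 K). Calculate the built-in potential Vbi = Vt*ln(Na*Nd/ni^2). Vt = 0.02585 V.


Step 1: Compute Na*Nd/ni^2 = 6.85e+17 * 1.88e+17 / (1.5e10)^2 = 5.7236e+14
Step 2: ln(5.7236e+14) = 33.9808
Step 3: Vbi = 0.02585 * 33.9808 = 0.878 V

0.878


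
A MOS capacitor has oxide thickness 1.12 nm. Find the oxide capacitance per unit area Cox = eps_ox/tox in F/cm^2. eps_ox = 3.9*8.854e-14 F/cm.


Step 1: eps_ox = 3.9 * 8.854e-14 = 3.45306e-13 F/cm
Step 2: tox in cm = 1.12 nm * 1e-7 = 1.1200e-07 cm
Step 3: Cox = 3.45306e-13 / 1.1200e-07 = 3.08e-06 F/cm^2

3.08e-06


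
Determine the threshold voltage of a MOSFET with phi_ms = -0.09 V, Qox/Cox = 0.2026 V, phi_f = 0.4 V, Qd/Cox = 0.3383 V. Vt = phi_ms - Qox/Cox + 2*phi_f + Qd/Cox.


Step 1: Vt = phi_ms - Qox/Cox + 2*phi_f + Qd/Cox
Step 2: Vt = -0.09 - 0.2026 + 2*0.4 + 0.3383
Step 3: Vt = -0.09 - 0.2026 + 0.8 + 0.3383
Step 4: Vt = 0.8457 V

0.8457


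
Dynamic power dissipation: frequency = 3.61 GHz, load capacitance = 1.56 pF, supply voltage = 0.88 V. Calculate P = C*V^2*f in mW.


Step 1: V^2 = 0.88^2 = 0.7744 V^2
Step 2: P = C*V^2*f = 1.56e-12 F * 0.7744 * 3.61e9 Hz
Step 3: P = 4.36111104e-03 W
Step 4: P = 4.361 mW

4.361


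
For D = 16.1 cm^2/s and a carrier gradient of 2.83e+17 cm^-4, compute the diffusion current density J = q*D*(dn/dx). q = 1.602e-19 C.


Step 1: J = q * D * (dn/dx)
Step 2: J = 1.602e-19 * 16.1 * 2.83e+17
Step 3: J = 7.30e-01 A/cm^2

7.30e-01


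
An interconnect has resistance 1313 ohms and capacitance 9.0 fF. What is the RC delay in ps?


Step 1: tau = R * C
Step 2: tau = 1313 * 9.0 fF = 1313 * 9.0e-15 F
Step 3: tau = 1.1817e-11 s = 11.817 ps

11.817


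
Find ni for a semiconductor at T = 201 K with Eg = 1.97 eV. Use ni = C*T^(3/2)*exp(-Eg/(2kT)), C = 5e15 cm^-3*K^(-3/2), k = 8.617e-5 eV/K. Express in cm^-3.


Step 1: Compute kT = 8.617e-5 * 201 = 0.01732017 eV
Step 2: Exponent = -Eg/(2kT) = -1.97/(2*0.01732017) = -56.87011
Step 3: T^(3/2) = 201^1.5 = 2849.67
Step 4: ni = 5e15 * 2849.67 * exp(-56.87011) = 2.85e-06 cm^-3

2.85e-06


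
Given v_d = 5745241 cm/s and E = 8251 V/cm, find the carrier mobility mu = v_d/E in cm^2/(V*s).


Step 1: mu = v_d / E
Step 2: mu = 5745241 / 8251
Step 3: mu = 696.31 cm^2/(V*s)

696.31


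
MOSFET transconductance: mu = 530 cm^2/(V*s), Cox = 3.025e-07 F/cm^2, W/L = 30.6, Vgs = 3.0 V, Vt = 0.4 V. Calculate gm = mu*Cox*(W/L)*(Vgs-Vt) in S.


Step 1: Vov = Vgs - Vt = 3.0 - 0.4 = 2.6 V
Step 2: gm = mu * Cox * (W/L) * Vov
Step 3: gm = 530 * 3.025e-07 * 30.6 * 2.6 = 1.28e-02 S

1.28e-02


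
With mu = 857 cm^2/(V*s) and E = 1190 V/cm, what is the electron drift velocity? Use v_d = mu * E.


Step 1: v_d = mu * E
Step 2: v_d = 857 * 1190 = 1019830
Step 3: v_d = 1.02e+06 cm/s

1.02e+06


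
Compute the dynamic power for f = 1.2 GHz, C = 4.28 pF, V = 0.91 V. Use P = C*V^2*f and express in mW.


Step 1: V^2 = 0.91^2 = 0.8281 V^2
Step 2: P = C*V^2*f = 4.28e-12 F * 0.8281 * 1.2e9 Hz
Step 3: P = 4.2531216e-03 W
Step 4: P = 4.253 mW

4.253


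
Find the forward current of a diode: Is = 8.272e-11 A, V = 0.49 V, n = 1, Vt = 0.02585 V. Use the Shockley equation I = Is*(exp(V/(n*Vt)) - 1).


Step 1: V/(n*Vt) = 0.49/(1*0.02585) = 18.9555
Step 2: exp(18.9555) = 1.7071e+08
Step 3: I = 8.272e-11 * (1.7071e+08 - 1) = 1.41e-02 A

1.41e-02


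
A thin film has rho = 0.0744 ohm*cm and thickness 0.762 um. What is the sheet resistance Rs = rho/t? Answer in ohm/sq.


Step 1: Convert thickness to cm: t = 0.762 um = 7.6200e-05 cm
Step 2: Rs = rho / t = 0.0744 / 7.6200e-05
Step 3: Rs = 976.4 ohm/sq

976.4


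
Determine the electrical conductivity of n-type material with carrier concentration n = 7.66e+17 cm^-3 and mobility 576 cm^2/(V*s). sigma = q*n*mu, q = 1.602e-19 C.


Step 1: sigma = q * n * mu
Step 2: sigma = 1.602e-19 * 7.66e+17 * 576
Step 3: sigma = 7.068e+01 S/cm

7.068e+01


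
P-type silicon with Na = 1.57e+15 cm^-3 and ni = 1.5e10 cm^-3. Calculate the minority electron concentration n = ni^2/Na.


Step 1: Majority hole concentration p ≈ Na = 1.57e+15 cm^-3
Step 2: n = ni^2 / Na = (1.5e10)^2 / 1.57e+15
Step 3: n = 1.43e+05 cm^-3

1.43e+05


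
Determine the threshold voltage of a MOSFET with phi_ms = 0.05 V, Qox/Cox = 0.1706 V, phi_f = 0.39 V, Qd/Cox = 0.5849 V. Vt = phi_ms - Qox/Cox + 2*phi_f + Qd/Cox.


Step 1: Vt = phi_ms - Qox/Cox + 2*phi_f + Qd/Cox
Step 2: Vt = 0.05 - 0.1706 + 2*0.39 + 0.5849
Step 3: Vt = 0.05 - 0.1706 + 0.78 + 0.5849
Step 4: Vt = 1.2443 V

1.2443


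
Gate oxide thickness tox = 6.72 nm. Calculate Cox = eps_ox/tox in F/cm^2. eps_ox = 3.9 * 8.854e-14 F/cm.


Step 1: eps_ox = 3.9 * 8.854e-14 = 3.45306e-13 F/cm
Step 2: tox in cm = 6.72 nm * 1e-7 = 6.7200e-07 cm
Step 3: Cox = 3.45306e-13 / 6.7200e-07 = 5.14e-07 F/cm^2

5.14e-07


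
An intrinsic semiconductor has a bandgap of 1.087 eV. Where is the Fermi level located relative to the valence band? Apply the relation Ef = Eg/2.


Step 1: For an intrinsic semiconductor, the Fermi level sits at midgap.
Step 2: Ef = Eg / 2 = 1.087 / 2 = 0.5435 eV

0.5435


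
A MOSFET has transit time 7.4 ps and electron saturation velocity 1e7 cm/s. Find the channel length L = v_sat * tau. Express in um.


Step 1: tau in seconds = 7.4 ps * 1e-12 = 7.4000e-12 s
Step 2: L = v_sat * tau = 1e7 * 7.4000e-12 = 7.4000e-05 cm
Step 3: L in um = 7.4000e-05 * 1e4 = 0.74 um

0.74


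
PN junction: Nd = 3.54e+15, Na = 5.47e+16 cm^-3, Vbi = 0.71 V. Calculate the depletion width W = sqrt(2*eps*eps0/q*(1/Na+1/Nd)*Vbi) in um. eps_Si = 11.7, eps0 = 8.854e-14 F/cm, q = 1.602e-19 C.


Step 1: 1/Na + 1/Nd = 1/5.47e+16 + 1/3.54e+15 = 3.00767e-16
Step 2: 2*eps*eps0/q = 2*11.7*8.854e-14/1.602e-19 = 1.293281e+07
Step 3: W^2 = 1.293281e+07 * 3.00767e-16 * 0.71 = 2.76173e-09
Step 4: W = sqrt(2.76173e-09) = 5.255e-05 cm = 0.5255 um

0.5255


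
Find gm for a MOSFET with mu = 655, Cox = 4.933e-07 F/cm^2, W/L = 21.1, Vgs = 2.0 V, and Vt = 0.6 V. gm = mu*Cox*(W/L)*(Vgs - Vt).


Step 1: Vov = Vgs - Vt = 2.0 - 0.6 = 1.4 V
Step 2: gm = mu * Cox * (W/L) * Vov
Step 3: gm = 655 * 4.933e-07 * 21.1 * 1.4 = 9.54e-03 S

9.54e-03


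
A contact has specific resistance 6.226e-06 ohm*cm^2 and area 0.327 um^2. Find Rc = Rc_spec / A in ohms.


Step 1: Convert area to cm^2: 0.327 um^2 = 3.2700e-09 cm^2
Step 2: Rc = Rc_spec / A = 6.226e-06 / 3.2700e-09
Step 3: Rc = 1.90e+03 ohms

1.90e+03


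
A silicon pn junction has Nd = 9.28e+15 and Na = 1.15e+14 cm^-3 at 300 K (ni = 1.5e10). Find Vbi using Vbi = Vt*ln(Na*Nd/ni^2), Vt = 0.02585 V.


Step 1: Compute Na*Nd/ni^2 = 1.15e+14 * 9.28e+15 / (1.5e10)^2 = 4.7431e+09
Step 2: ln(4.7431e+09) = 22.2800
Step 3: Vbi = 0.02585 * 22.2800 = 0.576 V

0.576


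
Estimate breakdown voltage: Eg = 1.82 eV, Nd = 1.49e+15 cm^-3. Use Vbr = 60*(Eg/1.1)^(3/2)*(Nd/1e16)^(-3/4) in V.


Step 1: Eg/1.1 = 1.82/1.1 = 1.654545
Step 2: (Eg/1.1)^1.5 = 1.654545^1.5 = 2.128227
Step 3: (Nd/1e16)^(-0.75) = (0.149)^(-0.75) = 4.169753
Step 4: Vbr = 60 * 2.128227 * 4.169753 = 532.5 V

532.5


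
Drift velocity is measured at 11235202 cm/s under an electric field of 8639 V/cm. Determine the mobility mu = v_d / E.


Step 1: mu = v_d / E
Step 2: mu = 11235202 / 8639
Step 3: mu = 1300.52 cm^2/(V*s)

1300.52


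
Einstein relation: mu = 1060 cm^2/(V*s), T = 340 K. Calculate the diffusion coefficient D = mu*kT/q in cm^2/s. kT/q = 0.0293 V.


Step 1: D = mu * (kT/q)
Step 2: D = 1060 * 0.0293
Step 3: D = 31.06 cm^2/s

31.06


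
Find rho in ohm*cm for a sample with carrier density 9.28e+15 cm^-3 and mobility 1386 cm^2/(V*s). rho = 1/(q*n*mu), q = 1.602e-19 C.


Step 1: sigma = q * n * mu = 1.602e-19 * 9.28e+15 * 1386 = 2.06051e+00 S/cm
Step 2: rho = 1 / sigma = 1 / 2.06051e+00 = 0.4853 ohm*cm

0.4853


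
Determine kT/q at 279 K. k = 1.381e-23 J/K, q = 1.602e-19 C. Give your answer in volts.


Step 1: kT = 1.381e-23 * 279 = 3.85299e-21 J
Step 2: Vt = kT/q = 3.85299e-21 / 1.602e-19
Step 3: Vt = 0.02405 V

0.02405


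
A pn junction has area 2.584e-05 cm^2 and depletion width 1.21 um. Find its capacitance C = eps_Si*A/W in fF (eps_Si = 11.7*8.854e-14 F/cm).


Step 1: eps_Si = 11.7 * 8.854e-14 = 1.035918e-12 F/cm
Step 2: W in cm = 1.21 * 1e-4 = 1.21e-04 cm
Step 3: C = 1.035918e-12 * 2.584e-05 / 1.21e-04 = 2.212241e-13 F
Step 4: C = 221.22 fF

221.22


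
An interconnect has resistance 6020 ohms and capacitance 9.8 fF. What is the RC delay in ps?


Step 1: tau = R * C
Step 2: tau = 6020 * 9.8 fF = 6020 * 9.8e-15 F
Step 3: tau = 5.8996e-11 s = 58.996 ps

58.996


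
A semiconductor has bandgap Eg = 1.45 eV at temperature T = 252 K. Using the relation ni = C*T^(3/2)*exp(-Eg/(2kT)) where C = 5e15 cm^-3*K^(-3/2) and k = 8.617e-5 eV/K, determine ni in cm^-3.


Step 1: Compute kT = 8.617e-5 * 252 = 0.02171484 eV
Step 2: Exponent = -Eg/(2kT) = -1.45/(2*0.02171484) = -33.38731
Step 3: T^(3/2) = 252^1.5 = 4000.38
Step 4: ni = 5e15 * 4000.38 * exp(-33.38731) = 6.33e+04 cm^-3

6.33e+04


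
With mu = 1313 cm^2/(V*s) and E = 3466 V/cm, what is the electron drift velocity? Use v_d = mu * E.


Step 1: v_d = mu * E
Step 2: v_d = 1313 * 3466 = 4550858
Step 3: v_d = 4.55e+06 cm/s

4.55e+06


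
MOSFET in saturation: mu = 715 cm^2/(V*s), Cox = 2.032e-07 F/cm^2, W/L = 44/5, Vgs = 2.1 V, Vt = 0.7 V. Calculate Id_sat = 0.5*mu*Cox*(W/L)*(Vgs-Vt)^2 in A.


Step 1: Overdrive voltage Vov = Vgs - Vt = 2.1 - 0.7 = 1.4 V
Step 2: W/L = 44/5 = 8.8
Step 3: Id = 0.5 * 715 * 2.032e-07 * 8.8 * 1.4^2
Step 4: Id = 1.25e-03 A

1.25e-03


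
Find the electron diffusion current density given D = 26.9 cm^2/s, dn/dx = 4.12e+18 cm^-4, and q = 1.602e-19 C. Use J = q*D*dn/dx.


Step 1: J = q * D * (dn/dx)
Step 2: J = 1.602e-19 * 26.9 * 4.12e+18
Step 3: J = 1.78e+01 A/cm^2

1.78e+01


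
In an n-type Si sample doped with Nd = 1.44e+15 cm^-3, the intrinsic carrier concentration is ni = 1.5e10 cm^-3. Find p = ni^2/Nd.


Step 1: Since Nd >> ni, n ≈ Nd = 1.44e+15 cm^-3
Step 2: p = ni^2 / n = (1.5e10)^2 / 1.44e+15
Step 3: p = 2.25e20 / 1.44e+15 = 1.56e+05 cm^-3

1.56e+05


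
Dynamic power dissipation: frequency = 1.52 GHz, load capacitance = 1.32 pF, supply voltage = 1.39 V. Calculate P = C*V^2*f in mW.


Step 1: V^2 = 1.39^2 = 1.9321 V^2
Step 2: P = C*V^2*f = 1.32e-12 F * 1.9321 * 1.52e9 Hz
Step 3: P = 3.87656544e-03 W
Step 4: P = 3.877 mW

3.877


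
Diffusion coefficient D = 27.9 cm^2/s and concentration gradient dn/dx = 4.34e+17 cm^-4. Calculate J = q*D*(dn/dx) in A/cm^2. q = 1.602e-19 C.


Step 1: J = q * D * (dn/dx)
Step 2: J = 1.602e-19 * 27.9 * 4.34e+17
Step 3: J = 1.94e+00 A/cm^2

1.94e+00


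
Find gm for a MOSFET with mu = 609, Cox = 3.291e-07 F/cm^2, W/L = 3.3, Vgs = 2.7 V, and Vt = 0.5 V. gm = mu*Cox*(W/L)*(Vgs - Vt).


Step 1: Vov = Vgs - Vt = 2.7 - 0.5 = 2.2 V
Step 2: gm = mu * Cox * (W/L) * Vov
Step 3: gm = 609 * 3.291e-07 * 3.3 * 2.2 = 1.46e-03 S

1.46e-03


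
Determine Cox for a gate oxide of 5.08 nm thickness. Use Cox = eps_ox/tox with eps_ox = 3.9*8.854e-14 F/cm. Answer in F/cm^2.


Step 1: eps_ox = 3.9 * 8.854e-14 = 3.45306e-13 F/cm
Step 2: tox in cm = 5.08 nm * 1e-7 = 5.0800e-07 cm
Step 3: Cox = 3.45306e-13 / 5.0800e-07 = 6.80e-07 F/cm^2

6.80e-07


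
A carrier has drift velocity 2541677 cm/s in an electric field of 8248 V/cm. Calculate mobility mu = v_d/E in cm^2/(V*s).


Step 1: mu = v_d / E
Step 2: mu = 2541677 / 8248
Step 3: mu = 308.16 cm^2/(V*s)

308.16


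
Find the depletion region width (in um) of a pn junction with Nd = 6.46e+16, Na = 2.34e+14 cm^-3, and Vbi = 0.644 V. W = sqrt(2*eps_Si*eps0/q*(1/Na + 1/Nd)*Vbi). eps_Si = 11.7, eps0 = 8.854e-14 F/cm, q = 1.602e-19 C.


Step 1: 1/Na + 1/Nd = 1/2.34e+14 + 1/6.46e+16 = 4.28898e-15
Step 2: 2*eps*eps0/q = 2*11.7*8.854e-14/1.602e-19 = 1.293281e+07
Step 3: W^2 = 1.293281e+07 * 4.28898e-15 * 0.644 = 3.57218e-08
Step 4: W = sqrt(3.57218e-08) = 1.890e-04 cm = 1.89 um

1.89


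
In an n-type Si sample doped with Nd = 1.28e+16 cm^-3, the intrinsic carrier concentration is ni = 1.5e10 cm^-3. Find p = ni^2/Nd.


Step 1: Since Nd >> ni, n ≈ Nd = 1.28e+16 cm^-3
Step 2: p = ni^2 / n = (1.5e10)^2 / 1.28e+16
Step 3: p = 2.25e20 / 1.28e+16 = 1.76e+04 cm^-3

1.76e+04


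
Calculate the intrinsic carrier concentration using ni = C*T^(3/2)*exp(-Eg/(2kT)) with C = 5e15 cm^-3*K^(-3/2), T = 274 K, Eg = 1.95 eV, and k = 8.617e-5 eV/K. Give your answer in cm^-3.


Step 1: Compute kT = 8.617e-5 * 274 = 0.02361058 eV
Step 2: Exponent = -Eg/(2kT) = -1.95/(2*0.02361058) = -41.29505
Step 3: T^(3/2) = 274^1.5 = 4535.51
Step 4: ni = 5e15 * 4535.51 * exp(-41.29505) = 2.64e+01 cm^-3

2.64e+01


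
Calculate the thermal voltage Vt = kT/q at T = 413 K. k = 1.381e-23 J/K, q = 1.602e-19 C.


Step 1: kT = 1.381e-23 * 413 = 5.70353e-21 J
Step 2: Vt = kT/q = 5.70353e-21 / 1.602e-19
Step 3: Vt = 0.0356 V

0.0356


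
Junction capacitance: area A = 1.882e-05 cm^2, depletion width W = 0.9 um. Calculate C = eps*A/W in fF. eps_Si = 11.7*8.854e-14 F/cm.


Step 1: eps_Si = 11.7 * 8.854e-14 = 1.035918e-12 F/cm
Step 2: W in cm = 0.9 * 1e-4 = 9.00e-05 cm
Step 3: C = 1.035918e-12 * 1.882e-05 / 9.00e-05 = 2.166220e-13 F
Step 4: C = 216.62 fF

216.62


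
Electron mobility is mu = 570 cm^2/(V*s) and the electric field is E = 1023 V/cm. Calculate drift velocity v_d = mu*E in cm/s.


Step 1: v_d = mu * E
Step 2: v_d = 570 * 1023 = 583110
Step 3: v_d = 5.83e+05 cm/s

5.83e+05


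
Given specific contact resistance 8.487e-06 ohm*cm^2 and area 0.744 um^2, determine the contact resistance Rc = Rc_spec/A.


Step 1: Convert area to cm^2: 0.744 um^2 = 7.4400e-09 cm^2
Step 2: Rc = Rc_spec / A = 8.487e-06 / 7.4400e-09
Step 3: Rc = 1.14e+03 ohms

1.14e+03


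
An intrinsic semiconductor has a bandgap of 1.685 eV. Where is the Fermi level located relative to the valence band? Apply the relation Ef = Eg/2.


Step 1: For an intrinsic semiconductor, the Fermi level sits at midgap.
Step 2: Ef = Eg / 2 = 1.685 / 2 = 0.8425 eV

0.8425


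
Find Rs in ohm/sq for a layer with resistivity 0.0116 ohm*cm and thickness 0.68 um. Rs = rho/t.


Step 1: Convert thickness to cm: t = 0.68 um = 6.8000e-05 cm
Step 2: Rs = rho / t = 0.0116 / 6.8000e-05
Step 3: Rs = 170.6 ohm/sq

170.6


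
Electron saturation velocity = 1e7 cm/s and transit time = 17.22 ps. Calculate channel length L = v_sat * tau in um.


Step 1: tau in seconds = 17.22 ps * 1e-12 = 1.7220e-11 s
Step 2: L = v_sat * tau = 1e7 * 1.7220e-11 = 1.7220e-04 cm
Step 3: L in um = 1.7220e-04 * 1e4 = 1.722 um

1.722


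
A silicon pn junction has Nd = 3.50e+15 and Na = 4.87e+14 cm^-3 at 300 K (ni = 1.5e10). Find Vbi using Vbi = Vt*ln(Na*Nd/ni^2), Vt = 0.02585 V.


Step 1: Compute Na*Nd/ni^2 = 4.87e+14 * 3.50e+15 / (1.5e10)^2 = 7.5756e+09
Step 2: ln(7.5756e+09) = 22.7482
Step 3: Vbi = 0.02585 * 22.7482 = 0.588 V

0.588


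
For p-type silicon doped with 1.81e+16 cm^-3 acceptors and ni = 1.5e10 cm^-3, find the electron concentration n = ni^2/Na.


Step 1: Majority hole concentration p ≈ Na = 1.81e+16 cm^-3
Step 2: n = ni^2 / Na = (1.5e10)^2 / 1.81e+16
Step 3: n = 1.24e+04 cm^-3

1.24e+04


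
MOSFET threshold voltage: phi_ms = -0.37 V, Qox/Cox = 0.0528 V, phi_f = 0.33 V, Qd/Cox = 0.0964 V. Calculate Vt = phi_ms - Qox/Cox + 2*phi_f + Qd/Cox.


Step 1: Vt = phi_ms - Qox/Cox + 2*phi_f + Qd/Cox
Step 2: Vt = -0.37 - 0.0528 + 2*0.33 + 0.0964
Step 3: Vt = -0.37 - 0.0528 + 0.66 + 0.0964
Step 4: Vt = 0.3336 V

0.3336


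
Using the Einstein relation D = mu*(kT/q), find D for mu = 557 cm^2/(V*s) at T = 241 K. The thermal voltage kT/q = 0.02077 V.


Step 1: D = mu * (kT/q)
Step 2: D = 557 * 0.02077
Step 3: D = 11.57 cm^2/s

11.57


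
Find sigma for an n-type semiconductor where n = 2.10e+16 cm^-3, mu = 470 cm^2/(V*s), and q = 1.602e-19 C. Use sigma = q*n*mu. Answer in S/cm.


Step 1: sigma = q * n * mu
Step 2: sigma = 1.602e-19 * 2.10e+16 * 470
Step 3: sigma = 1.581e+00 S/cm

1.581e+00


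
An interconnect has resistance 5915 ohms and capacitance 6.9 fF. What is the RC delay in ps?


Step 1: tau = R * C
Step 2: tau = 5915 * 6.9 fF = 5915 * 6.9e-15 F
Step 3: tau = 4.08135e-11 s = 40.8135 ps

40.8135


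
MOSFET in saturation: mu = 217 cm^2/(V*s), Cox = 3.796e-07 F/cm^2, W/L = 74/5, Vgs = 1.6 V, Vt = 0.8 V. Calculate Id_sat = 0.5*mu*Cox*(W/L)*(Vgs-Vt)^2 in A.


Step 1: Overdrive voltage Vov = Vgs - Vt = 1.6 - 0.8 = 0.8 V
Step 2: W/L = 74/5 = 14.8
Step 3: Id = 0.5 * 217 * 3.796e-07 * 14.8 * 0.8^2
Step 4: Id = 3.90e-04 A

3.90e-04


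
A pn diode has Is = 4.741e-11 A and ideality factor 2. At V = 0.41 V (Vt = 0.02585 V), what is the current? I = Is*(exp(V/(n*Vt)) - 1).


Step 1: V/(n*Vt) = 0.41/(2*0.02585) = 7.9304
Step 2: exp(7.9304) = 2.7805e+03
Step 3: I = 4.741e-11 * (2.7805e+03 - 1) = 1.32e-07 A

1.32e-07


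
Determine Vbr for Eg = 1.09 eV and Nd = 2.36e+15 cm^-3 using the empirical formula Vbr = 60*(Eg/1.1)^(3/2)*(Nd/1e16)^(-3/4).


Step 1: Eg/1.1 = 1.09/1.1 = 0.990909
Step 2: (Eg/1.1)^1.5 = 0.990909^1.5 = 0.986395
Step 3: (Nd/1e16)^(-0.75) = (0.236)^(-0.75) = 2.953357
Step 4: Vbr = 60 * 0.986395 * 2.953357 = 174.8 V

174.8


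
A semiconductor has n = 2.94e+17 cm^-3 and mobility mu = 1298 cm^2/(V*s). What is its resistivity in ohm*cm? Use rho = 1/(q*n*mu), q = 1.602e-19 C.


Step 1: sigma = q * n * mu = 1.602e-19 * 2.94e+17 * 1298 = 6.11342e+01 S/cm
Step 2: rho = 1 / sigma = 1 / 6.11342e+01 = 0.01636 ohm*cm

0.01636


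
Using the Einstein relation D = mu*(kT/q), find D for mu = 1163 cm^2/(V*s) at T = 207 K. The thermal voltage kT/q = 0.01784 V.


Step 1: D = mu * (kT/q)
Step 2: D = 1163 * 0.01784
Step 3: D = 20.75 cm^2/s

20.75


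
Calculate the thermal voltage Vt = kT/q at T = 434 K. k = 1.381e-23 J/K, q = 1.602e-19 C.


Step 1: kT = 1.381e-23 * 434 = 5.99354e-21 J
Step 2: Vt = kT/q = 5.99354e-21 / 1.602e-19
Step 3: Vt = 0.03741 V

0.03741


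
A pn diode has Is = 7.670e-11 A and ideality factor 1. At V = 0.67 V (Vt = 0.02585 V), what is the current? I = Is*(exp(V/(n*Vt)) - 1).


Step 1: V/(n*Vt) = 0.67/(1*0.02585) = 25.9188
Step 2: exp(25.9188) = 1.8046e+11
Step 3: I = 7.670e-11 * (1.8046e+11 - 1) = 1.38e+01 A

1.38e+01


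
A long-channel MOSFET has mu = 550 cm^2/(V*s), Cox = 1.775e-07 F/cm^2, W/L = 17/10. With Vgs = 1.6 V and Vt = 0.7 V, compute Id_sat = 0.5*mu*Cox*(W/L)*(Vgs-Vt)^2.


Step 1: Overdrive voltage Vov = Vgs - Vt = 1.6 - 0.7 = 0.9 V
Step 2: W/L = 17/10 = 1.7
Step 3: Id = 0.5 * 550 * 1.775e-07 * 1.7 * 0.9^2
Step 4: Id = 6.72e-05 A

6.72e-05


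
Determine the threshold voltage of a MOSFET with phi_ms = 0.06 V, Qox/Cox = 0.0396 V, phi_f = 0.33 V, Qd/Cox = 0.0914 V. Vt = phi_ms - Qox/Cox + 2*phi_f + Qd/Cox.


Step 1: Vt = phi_ms - Qox/Cox + 2*phi_f + Qd/Cox
Step 2: Vt = 0.06 - 0.0396 + 2*0.33 + 0.0914
Step 3: Vt = 0.06 - 0.0396 + 0.66 + 0.0914
Step 4: Vt = 0.7718 V

0.7718


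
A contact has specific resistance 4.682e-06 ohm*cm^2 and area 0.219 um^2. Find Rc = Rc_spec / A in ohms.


Step 1: Convert area to cm^2: 0.219 um^2 = 2.1900e-09 cm^2
Step 2: Rc = Rc_spec / A = 4.682e-06 / 2.1900e-09
Step 3: Rc = 2.14e+03 ohms

2.14e+03


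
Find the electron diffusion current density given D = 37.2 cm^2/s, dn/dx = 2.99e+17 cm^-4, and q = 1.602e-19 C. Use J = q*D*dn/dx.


Step 1: J = q * D * (dn/dx)
Step 2: J = 1.602e-19 * 37.2 * 2.99e+17
Step 3: J = 1.78e+00 A/cm^2

1.78e+00


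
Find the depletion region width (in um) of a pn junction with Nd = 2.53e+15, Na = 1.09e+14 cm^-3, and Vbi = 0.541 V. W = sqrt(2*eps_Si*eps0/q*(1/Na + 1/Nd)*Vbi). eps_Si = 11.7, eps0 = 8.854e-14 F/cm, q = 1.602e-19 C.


Step 1: 1/Na + 1/Nd = 1/1.09e+14 + 1/2.53e+15 = 9.56957e-15
Step 2: 2*eps*eps0/q = 2*11.7*8.854e-14/1.602e-19 = 1.293281e+07
Step 3: W^2 = 1.293281e+07 * 9.56957e-15 * 0.541 = 6.69549e-08
Step 4: W = sqrt(6.69549e-08) = 2.588e-04 cm = 2.588 um

2.588


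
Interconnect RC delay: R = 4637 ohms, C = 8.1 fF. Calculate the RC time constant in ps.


Step 1: tau = R * C
Step 2: tau = 4637 * 8.1 fF = 4637 * 8.1e-15 F
Step 3: tau = 3.75597e-11 s = 37.5597 ps

37.5597


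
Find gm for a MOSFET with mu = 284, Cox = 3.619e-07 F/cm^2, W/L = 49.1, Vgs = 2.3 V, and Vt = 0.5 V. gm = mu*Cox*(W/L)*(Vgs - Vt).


Step 1: Vov = Vgs - Vt = 2.3 - 0.5 = 1.8 V
Step 2: gm = mu * Cox * (W/L) * Vov
Step 3: gm = 284 * 3.619e-07 * 49.1 * 1.8 = 9.08e-03 S

9.08e-03


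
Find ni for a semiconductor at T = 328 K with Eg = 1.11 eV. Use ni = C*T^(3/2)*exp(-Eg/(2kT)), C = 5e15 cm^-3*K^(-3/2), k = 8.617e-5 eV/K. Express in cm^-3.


Step 1: Compute kT = 8.617e-5 * 328 = 0.02826376 eV
Step 2: Exponent = -Eg/(2kT) = -1.11/(2*0.02826376) = -19.63645
Step 3: T^(3/2) = 328^1.5 = 5940.33
Step 4: ni = 5e15 * 5940.33 * exp(-19.63645) = 8.81e+10 cm^-3

8.81e+10


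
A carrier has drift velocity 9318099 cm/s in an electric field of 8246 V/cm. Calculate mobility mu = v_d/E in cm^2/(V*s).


Step 1: mu = v_d / E
Step 2: mu = 9318099 / 8246
Step 3: mu = 1130.01 cm^2/(V*s)

1130.01


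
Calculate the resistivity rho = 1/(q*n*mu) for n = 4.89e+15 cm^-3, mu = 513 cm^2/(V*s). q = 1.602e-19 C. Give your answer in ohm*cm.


Step 1: sigma = q * n * mu = 1.602e-19 * 4.89e+15 * 513 = 4.01873e-01 S/cm
Step 2: rho = 1 / sigma = 1 / 4.01873e-01 = 2.488 ohm*cm

2.488


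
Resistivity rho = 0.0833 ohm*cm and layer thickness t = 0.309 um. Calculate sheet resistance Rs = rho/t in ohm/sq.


Step 1: Convert thickness to cm: t = 0.309 um = 3.0900e-05 cm
Step 2: Rs = rho / t = 0.0833 / 3.0900e-05
Step 3: Rs = 2695.8 ohm/sq

2695.8
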